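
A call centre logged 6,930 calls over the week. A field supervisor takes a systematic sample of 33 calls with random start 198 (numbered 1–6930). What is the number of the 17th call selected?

3558

k = 6930/33 = 210
17th selection = r + (17−1)·k = 198 + 16×210 = 198 + 3360 = 3558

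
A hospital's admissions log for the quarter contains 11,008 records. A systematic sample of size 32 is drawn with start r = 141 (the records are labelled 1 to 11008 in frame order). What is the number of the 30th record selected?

10117

k = 11008/32 = 344
30th selection = r + (30−1)·k = 141 + 29×344 = 141 + 9976 = 10117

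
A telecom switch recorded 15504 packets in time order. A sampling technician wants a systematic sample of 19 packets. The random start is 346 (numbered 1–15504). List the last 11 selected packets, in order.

k = N/n = 15504/19 = 816
9th selection = 346 + 8×816 = 6874
10th: 6874 + 816 = 7690
11th: 7690 + 816 = 8506
12th: 8506 + 816 = 9322
13th: 9322 + 816 = 10138
14th: 10138 + 816 = 10954
15th: 10954 + 816 = 11770
16th: 11770 + 816 = 12586
17th: 12586 + 816 = 13402
18th: 13402 + 816 = 14218
19th: 14218 + 816 = 15034

6874, 7690, 8506, 9322, 10138, 10954, 11770, 12586, 13402, 14218, 15034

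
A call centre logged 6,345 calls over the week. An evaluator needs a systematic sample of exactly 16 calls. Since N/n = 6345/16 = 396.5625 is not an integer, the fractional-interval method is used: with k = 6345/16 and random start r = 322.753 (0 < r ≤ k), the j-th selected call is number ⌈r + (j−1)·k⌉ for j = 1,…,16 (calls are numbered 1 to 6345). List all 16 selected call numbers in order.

j=1: r + 0k = 322.753 → ⌈·⌉ = 323
j=2: r + 1k = 719.3155 → ⌈·⌉ = 720
j=3: r + 2k = 1115.878 → ⌈·⌉ = 1116
j=4: r + 3k = 1512.4405 → ⌈·⌉ = 1513
j=5: r + 4k = 1909.003 → ⌈·⌉ = 1910
j=6: r + 5k = 2305.5655 → ⌈·⌉ = 2306
j=7: r + 6k = 2702.128 → ⌈·⌉ = 2703
j=8: r + 7k = 3098.6905 → ⌈·⌉ = 3099
j=9: r + 8k = 3495.253 → ⌈·⌉ = 3496
j=10: r + 9k = 3891.8155 → ⌈·⌉ = 3892
j=11: r + 10k = 4288.378 → ⌈·⌉ = 4289
j=12: r + 11k = 4684.9405 → ⌈·⌉ = 4685
j=13: r + 12k = 5081.503 → ⌈·⌉ = 5082
j=14: r + 13k = 5478.0655 → ⌈·⌉ = 5479
j=15: r + 14k = 5874.628 → ⌈·⌉ = 5875
j=16: r + 15k = 6271.1905 → ⌈·⌉ = 6272

323, 720, 1116, 1513, 1910, 2306, 2703, 3099, 3496, 3892, 4289, 4685, 5082, 5479, 5875, 6272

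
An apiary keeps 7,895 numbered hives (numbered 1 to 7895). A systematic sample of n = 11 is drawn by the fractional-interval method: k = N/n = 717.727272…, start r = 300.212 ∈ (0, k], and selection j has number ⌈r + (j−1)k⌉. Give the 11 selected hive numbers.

301, 1018, 1736, 2454, 3172, 3889, 4607, 5325, 6043, 6760, 7478

j=1: r + 0k = 300.212 → ⌈·⌉ = 301
j=2: r + 1k = 1017.939272… → ⌈·⌉ = 1018
j=3: r + 2k = 1735.666545… → ⌈·⌉ = 1736
j=4: r + 3k = 2453.393818… → ⌈·⌉ = 2454
j=5: r + 4k = 3171.121090… → ⌈·⌉ = 3172
j=6: r + 5k = 3888.848363… → ⌈·⌉ = 3889
j=7: r + 6k = 4606.575636… → ⌈·⌉ = 4607
j=8: r + 7k = 5324.302909… → ⌈·⌉ = 5325
j=9: r + 8k = 6042.030181… → ⌈·⌉ = 6043
j=10: r + 9k = 6759.757454… → ⌈·⌉ = 6760
j=11: r + 10k = 7477.484727… → ⌈·⌉ = 7478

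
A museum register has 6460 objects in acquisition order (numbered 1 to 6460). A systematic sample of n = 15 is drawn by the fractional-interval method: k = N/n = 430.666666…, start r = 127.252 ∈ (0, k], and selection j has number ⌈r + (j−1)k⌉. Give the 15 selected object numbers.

j=1: r + 0k = 127.252 → ⌈·⌉ = 128
j=2: r + 1k = 557.918666… → ⌈·⌉ = 558
j=3: r + 2k = 988.585333… → ⌈·⌉ = 989
j=4: r + 3k = 1419.252 → ⌈·⌉ = 1420
j=5: r + 4k = 1849.918666… → ⌈·⌉ = 1850
j=6: r + 5k = 2280.585333… → ⌈·⌉ = 2281
j=7: r + 6k = 2711.252 → ⌈·⌉ = 2712
j=8: r + 7k = 3141.918666… → ⌈·⌉ = 3142
j=9: r + 8k = 3572.585333… → ⌈·⌉ = 3573
j=10: r + 9k = 4003.252 → ⌈·⌉ = 4004
j=11: r + 10k = 4433.918666… → ⌈·⌉ = 4434
j=12: r + 11k = 4864.585333… → ⌈·⌉ = 4865
j=13: r + 12k = 5295.252 → ⌈·⌉ = 5296
j=14: r + 13k = 5725.918666… → ⌈·⌉ = 5726
j=15: r + 14k = 6156.585333… → ⌈·⌉ = 6157

128, 558, 989, 1420, 1850, 2281, 2712, 3142, 3573, 4004, 4434, 4865, 5296, 5726, 6157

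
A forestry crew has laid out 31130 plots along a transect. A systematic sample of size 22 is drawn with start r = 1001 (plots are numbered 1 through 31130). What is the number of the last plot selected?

30716

k = 31130/22 = 1415
22nd selection = r + (22−1)·k = 1001 + 21×1415 = 1001 + 29715 = 30716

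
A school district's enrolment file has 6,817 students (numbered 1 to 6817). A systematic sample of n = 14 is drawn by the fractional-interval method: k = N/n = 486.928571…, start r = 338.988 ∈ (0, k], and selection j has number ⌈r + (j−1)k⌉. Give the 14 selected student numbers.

339, 826, 1313, 1800, 2287, 2774, 3261, 3748, 4235, 4722, 5209, 5696, 6183, 6670

j=1: r + 0k = 338.988 → ⌈·⌉ = 339
j=2: r + 1k = 825.916571… → ⌈·⌉ = 826
j=3: r + 2k = 1312.845142… → ⌈·⌉ = 1313
j=4: r + 3k = 1799.773714… → ⌈·⌉ = 1800
j=5: r + 4k = 2286.702285… → ⌈·⌉ = 2287
j=6: r + 5k = 2773.630857… → ⌈·⌉ = 2774
j=7: r + 6k = 3260.559428… → ⌈·⌉ = 3261
j=8: r + 7k = 3747.488 → ⌈·⌉ = 3748
j=9: r + 8k = 4234.416571… → ⌈·⌉ = 4235
j=10: r + 9k = 4721.345142… → ⌈·⌉ = 4722
j=11: r + 10k = 5208.273714… → ⌈·⌉ = 5209
j=12: r + 11k = 5695.202285… → ⌈·⌉ = 5696
j=13: r + 12k = 6182.130857… → ⌈·⌉ = 6183
j=14: r + 13k = 6669.059428… → ⌈·⌉ = 6670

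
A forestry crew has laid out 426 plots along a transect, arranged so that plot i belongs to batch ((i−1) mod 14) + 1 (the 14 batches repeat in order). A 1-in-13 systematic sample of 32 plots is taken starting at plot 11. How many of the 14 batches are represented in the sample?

14

Consecutive selections differ by k = 13, so their batch numbers differ by 13 mod 14 = 13.
gcd(13, 14) = 1, so the sample visits 14/1 = 14 distinct residues mod 14.
Start 11 is batch 11; the batches hit are 1, 2, 3, 4, 5, 6, 7, 8, 9, 10, 11, 12, 13, 14.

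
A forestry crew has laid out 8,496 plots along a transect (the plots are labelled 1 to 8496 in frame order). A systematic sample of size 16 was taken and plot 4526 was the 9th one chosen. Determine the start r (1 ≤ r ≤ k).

278

k = 8496/16 = 531
r = 4526 − (9−1)×531 = 4526 − 4248 = 278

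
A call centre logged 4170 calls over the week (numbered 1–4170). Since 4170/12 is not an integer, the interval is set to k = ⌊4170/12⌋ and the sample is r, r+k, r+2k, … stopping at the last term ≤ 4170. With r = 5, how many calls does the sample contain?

k = ⌊4170/12⌋ = 347
Achieved size = ⌊(4170 − 5)/347⌋ + 1 = ⌊4165/347⌋ + 1 = 12 + 1 = 13
(last selection: 5 + 12×347 = 4169 ≤ 4170; next would be 4516 > 4170)

13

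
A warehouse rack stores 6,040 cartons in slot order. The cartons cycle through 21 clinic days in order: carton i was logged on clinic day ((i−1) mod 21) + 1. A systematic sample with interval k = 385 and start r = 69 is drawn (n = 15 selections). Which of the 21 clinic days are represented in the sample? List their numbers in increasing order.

6, 13, 20

Consecutive selections differ by k = 385, so their clinic day numbers differ by 385 mod 21 = 7.
gcd(385, 21) = 7, so the sample visits 21/7 = 3 distinct residues mod 21.
Start 69 is clinic day 6; the clinic days hit are 6, 13, 20.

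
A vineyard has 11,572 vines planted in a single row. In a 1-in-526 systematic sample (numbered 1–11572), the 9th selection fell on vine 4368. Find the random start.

k = 526
r = 4368 − (9−1)×526 = 4368 − 4208 = 160

160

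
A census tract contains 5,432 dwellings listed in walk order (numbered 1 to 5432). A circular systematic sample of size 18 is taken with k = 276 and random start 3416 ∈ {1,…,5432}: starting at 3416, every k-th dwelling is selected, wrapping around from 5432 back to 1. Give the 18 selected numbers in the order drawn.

Selection 1: 3416
Selection 2: 3416 + 276 = 3692
Selection 3: 3692 + 276 = 3968
Selection 4: 3968 + 276 = 4244
Selection 5: 4244 + 276 = 4520
Selection 6: 4520 + 276 = 4796
Selection 7: 4796 + 276 = 5072
Selection 8: 5072 + 276 = 5348
Selection 9: 5348 + 276 = 5624 → 5624 − 5432 = 192
Selection 10: 192 + 276 = 468
Selection 11: 468 + 276 = 744
Selection 12: 744 + 276 = 1020
Selection 13: 1020 + 276 = 1296
Selection 14: 1296 + 276 = 1572
Selection 15: 1572 + 276 = 1848
Selection 16: 1848 + 276 = 2124
Selection 17: 2124 + 276 = 2400
Selection 18: 2400 + 276 = 2676

3416, 3692, 3968, 4244, 4520, 4796, 5072, 5348, 192, 468, 744, 1020, 1296, 1572, 1848, 2124, 2400, 2676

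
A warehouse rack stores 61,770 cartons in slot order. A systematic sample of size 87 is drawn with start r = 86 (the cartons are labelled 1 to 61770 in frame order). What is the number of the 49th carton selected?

34166

k = 61770/87 = 710
49th selection = r + (49−1)·k = 86 + 48×710 = 86 + 34080 = 34166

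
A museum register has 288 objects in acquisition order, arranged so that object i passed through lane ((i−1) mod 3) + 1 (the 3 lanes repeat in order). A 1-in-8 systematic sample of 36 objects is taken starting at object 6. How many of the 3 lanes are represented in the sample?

Consecutive selections differ by k = 8, so their lane numbers differ by 8 mod 3 = 2.
gcd(8, 3) = 1, so the sample visits 3/1 = 3 distinct residues mod 3.
Start 6 is lane 3; the lanes hit are 1, 2, 3.

3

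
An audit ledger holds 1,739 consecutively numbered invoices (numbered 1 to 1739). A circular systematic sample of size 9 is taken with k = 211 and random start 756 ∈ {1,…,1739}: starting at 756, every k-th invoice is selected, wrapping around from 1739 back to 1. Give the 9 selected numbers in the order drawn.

Selection 1: 756
Selection 2: 756 + 211 = 967
Selection 3: 967 + 211 = 1178
Selection 4: 1178 + 211 = 1389
Selection 5: 1389 + 211 = 1600
Selection 6: 1600 + 211 = 1811 → 1811 − 1739 = 72
Selection 7: 72 + 211 = 283
Selection 8: 283 + 211 = 494
Selection 9: 494 + 211 = 705

756, 967, 1178, 1389, 1600, 72, 283, 494, 705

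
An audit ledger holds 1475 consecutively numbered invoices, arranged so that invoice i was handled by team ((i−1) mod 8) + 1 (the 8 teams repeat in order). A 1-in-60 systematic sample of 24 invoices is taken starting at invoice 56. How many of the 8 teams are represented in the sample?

2

Consecutive selections differ by k = 60, so their team numbers differ by 60 mod 8 = 4.
gcd(60, 8) = 4, so the sample visits 8/4 = 2 distinct residues mod 8.
Start 56 is team 8; the teams hit are 4, 8.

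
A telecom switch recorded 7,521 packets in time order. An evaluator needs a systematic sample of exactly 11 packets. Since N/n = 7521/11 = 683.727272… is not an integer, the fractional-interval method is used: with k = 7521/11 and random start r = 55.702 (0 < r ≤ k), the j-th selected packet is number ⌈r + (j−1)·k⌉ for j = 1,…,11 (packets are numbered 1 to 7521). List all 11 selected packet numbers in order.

56, 740, 1424, 2107, 2791, 3475, 4159, 4842, 5526, 6210, 6893

j=1: r + 0k = 55.702 → ⌈·⌉ = 56
j=2: r + 1k = 739.429272… → ⌈·⌉ = 740
j=3: r + 2k = 1423.156545… → ⌈·⌉ = 1424
j=4: r + 3k = 2106.883818… → ⌈·⌉ = 2107
j=5: r + 4k = 2790.611090… → ⌈·⌉ = 2791
j=6: r + 5k = 3474.338363… → ⌈·⌉ = 3475
j=7: r + 6k = 4158.065636… → ⌈·⌉ = 4159
j=8: r + 7k = 4841.792909… → ⌈·⌉ = 4842
j=9: r + 8k = 5525.520181… → ⌈·⌉ = 5526
j=10: r + 9k = 6209.247454… → ⌈·⌉ = 6210
j=11: r + 10k = 6892.974727… → ⌈·⌉ = 6893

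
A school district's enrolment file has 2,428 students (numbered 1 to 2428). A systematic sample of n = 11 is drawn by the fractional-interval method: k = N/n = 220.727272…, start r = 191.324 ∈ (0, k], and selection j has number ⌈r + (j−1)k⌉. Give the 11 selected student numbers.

j=1: r + 0k = 191.324 → ⌈·⌉ = 192
j=2: r + 1k = 412.051272… → ⌈·⌉ = 413
j=3: r + 2k = 632.778545… → ⌈·⌉ = 633
j=4: r + 3k = 853.505818… → ⌈·⌉ = 854
j=5: r + 4k = 1074.233090… → ⌈·⌉ = 1075
j=6: r + 5k = 1294.960363… → ⌈·⌉ = 1295
j=7: r + 6k = 1515.687636… → ⌈·⌉ = 1516
j=8: r + 7k = 1736.414909… → ⌈·⌉ = 1737
j=9: r + 8k = 1957.142181… → ⌈·⌉ = 1958
j=10: r + 9k = 2177.869454… → ⌈·⌉ = 2178
j=11: r + 10k = 2398.596727… → ⌈·⌉ = 2399

192, 413, 633, 854, 1075, 1295, 1516, 1737, 1958, 2178, 2399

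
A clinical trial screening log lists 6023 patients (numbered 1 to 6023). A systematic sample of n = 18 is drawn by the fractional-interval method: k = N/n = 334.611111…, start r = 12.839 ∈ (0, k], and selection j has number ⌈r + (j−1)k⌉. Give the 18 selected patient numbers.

j=1: r + 0k = 12.839 → ⌈·⌉ = 13
j=2: r + 1k = 347.450111… → ⌈·⌉ = 348
j=3: r + 2k = 682.061222… → ⌈·⌉ = 683
j=4: r + 3k = 1016.672333… → ⌈·⌉ = 1017
j=5: r + 4k = 1351.283444… → ⌈·⌉ = 1352
j=6: r + 5k = 1685.894555… → ⌈·⌉ = 1686
j=7: r + 6k = 2020.505666… → ⌈·⌉ = 2021
j=8: r + 7k = 2355.116777… → ⌈·⌉ = 2356
j=9: r + 8k = 2689.727888… → ⌈·⌉ = 2690
j=10: r + 9k = 3024.339 → ⌈·⌉ = 3025
j=11: r + 10k = 3358.950111… → ⌈·⌉ = 3359
j=12: r + 11k = 3693.561222… → ⌈·⌉ = 3694
j=13: r + 12k = 4028.172333… → ⌈·⌉ = 4029
j=14: r + 13k = 4362.783444… → ⌈·⌉ = 4363
j=15: r + 14k = 4697.394555… → ⌈·⌉ = 4698
j=16: r + 15k = 5032.005666… → ⌈·⌉ = 5033
j=17: r + 16k = 5366.616777… → ⌈·⌉ = 5367
j=18: r + 17k = 5701.227888… → ⌈·⌉ = 5702

13, 348, 683, 1017, 1352, 1686, 2021, 2356, 2690, 3025, 3359, 3694, 4029, 4363, 4698, 5033, 5367, 5702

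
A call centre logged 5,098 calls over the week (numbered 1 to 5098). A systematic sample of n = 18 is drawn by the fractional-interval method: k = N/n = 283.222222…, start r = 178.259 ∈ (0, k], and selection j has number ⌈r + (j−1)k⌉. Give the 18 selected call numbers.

j=1: r + 0k = 178.259 → ⌈·⌉ = 179
j=2: r + 1k = 461.481222… → ⌈·⌉ = 462
j=3: r + 2k = 744.703444… → ⌈·⌉ = 745
j=4: r + 3k = 1027.925666… → ⌈·⌉ = 1028
j=5: r + 4k = 1311.147888… → ⌈·⌉ = 1312
j=6: r + 5k = 1594.370111… → ⌈·⌉ = 1595
j=7: r + 6k = 1877.592333… → ⌈·⌉ = 1878
j=8: r + 7k = 2160.814555… → ⌈·⌉ = 2161
j=9: r + 8k = 2444.036777… → ⌈·⌉ = 2445
j=10: r + 9k = 2727.259 → ⌈·⌉ = 2728
j=11: r + 10k = 3010.481222… → ⌈·⌉ = 3011
j=12: r + 11k = 3293.703444… → ⌈·⌉ = 3294
j=13: r + 12k = 3576.925666… → ⌈·⌉ = 3577
j=14: r + 13k = 3860.147888… → ⌈·⌉ = 3861
j=15: r + 14k = 4143.370111… → ⌈·⌉ = 4144
j=16: r + 15k = 4426.592333… → ⌈·⌉ = 4427
j=17: r + 16k = 4709.814555… → ⌈·⌉ = 4710
j=18: r + 17k = 4993.036777… → ⌈·⌉ = 4994

179, 462, 745, 1028, 1312, 1595, 1878, 2161, 2445, 2728, 3011, 3294, 3577, 3861, 4144, 4427, 4710, 4994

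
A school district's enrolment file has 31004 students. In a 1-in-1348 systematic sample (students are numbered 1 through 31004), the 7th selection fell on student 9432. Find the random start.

1344

k = 1348
r = 9432 − (7−1)×1348 = 9432 − 8088 = 1344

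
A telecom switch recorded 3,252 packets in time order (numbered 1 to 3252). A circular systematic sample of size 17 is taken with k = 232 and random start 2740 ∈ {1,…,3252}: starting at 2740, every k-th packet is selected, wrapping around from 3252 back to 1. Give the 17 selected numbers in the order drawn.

Selection 1: 2740
Selection 2: 2740 + 232 = 2972
Selection 3: 2972 + 232 = 3204
Selection 4: 3204 + 232 = 3436 → 3436 − 3252 = 184
Selection 5: 184 + 232 = 416
Selection 6: 416 + 232 = 648
Selection 7: 648 + 232 = 880
Selection 8: 880 + 232 = 1112
Selection 9: 1112 + 232 = 1344
Selection 10: 1344 + 232 = 1576
Selection 11: 1576 + 232 = 1808
Selection 12: 1808 + 232 = 2040
Selection 13: 2040 + 232 = 2272
Selection 14: 2272 + 232 = 2504
Selection 15: 2504 + 232 = 2736
Selection 16: 2736 + 232 = 2968
Selection 17: 2968 + 232 = 3200

2740, 2972, 3204, 184, 416, 648, 880, 1112, 1344, 1576, 1808, 2040, 2272, 2504, 2736, 2968, 3200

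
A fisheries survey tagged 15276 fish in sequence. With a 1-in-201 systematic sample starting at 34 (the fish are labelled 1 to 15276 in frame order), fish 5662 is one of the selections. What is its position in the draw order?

k = 201
position = (5662 − 34)/201 + 1 = 5628/201 + 1 = 28 + 1 = 29

29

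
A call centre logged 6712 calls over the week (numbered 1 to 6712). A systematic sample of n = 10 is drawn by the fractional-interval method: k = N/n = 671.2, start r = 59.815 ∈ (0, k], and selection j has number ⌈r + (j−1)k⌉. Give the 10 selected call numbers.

j=1: r + 0k = 59.815 → ⌈·⌉ = 60
j=2: r + 1k = 731.015 → ⌈·⌉ = 732
j=3: r + 2k = 1402.215 → ⌈·⌉ = 1403
j=4: r + 3k = 2073.415 → ⌈·⌉ = 2074
j=5: r + 4k = 2744.615 → ⌈·⌉ = 2745
j=6: r + 5k = 3415.815 → ⌈·⌉ = 3416
j=7: r + 6k = 4087.015 → ⌈·⌉ = 4088
j=8: r + 7k = 4758.215 → ⌈·⌉ = 4759
j=9: r + 8k = 5429.415 → ⌈·⌉ = 5430
j=10: r + 9k = 6100.615 → ⌈·⌉ = 6101

60, 732, 1403, 2074, 2745, 3416, 4088, 4759, 5430, 6101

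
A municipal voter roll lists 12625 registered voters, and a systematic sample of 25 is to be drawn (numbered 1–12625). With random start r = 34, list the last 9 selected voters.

8114, 8619, 9124, 9629, 10134, 10639, 11144, 11649, 12154

k = N/n = 12625/25 = 505
17th selection = 34 + 16×505 = 8114
18th: 8114 + 505 = 8619
19th: 8619 + 505 = 9124
20th: 9124 + 505 = 9629
21st: 9629 + 505 = 10134
22nd: 10134 + 505 = 10639
23rd: 10639 + 505 = 11144
24th: 11144 + 505 = 11649
25th: 11649 + 505 = 12154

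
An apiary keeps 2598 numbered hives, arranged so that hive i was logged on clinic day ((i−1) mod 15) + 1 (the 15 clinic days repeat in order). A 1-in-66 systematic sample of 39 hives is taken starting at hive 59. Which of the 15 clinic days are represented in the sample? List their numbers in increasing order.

Consecutive selections differ by k = 66, so their clinic day numbers differ by 66 mod 15 = 6.
gcd(66, 15) = 3, so the sample visits 15/3 = 5 distinct residues mod 15.
Start 59 is clinic day 14; the clinic days hit are 2, 5, 8, 11, 14.

2, 5, 8, 11, 14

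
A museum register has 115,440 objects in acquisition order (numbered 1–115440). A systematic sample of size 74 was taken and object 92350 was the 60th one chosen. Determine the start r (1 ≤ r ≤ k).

310

k = 115440/74 = 1560
r = 92350 − (60−1)×1560 = 92350 − 92040 = 310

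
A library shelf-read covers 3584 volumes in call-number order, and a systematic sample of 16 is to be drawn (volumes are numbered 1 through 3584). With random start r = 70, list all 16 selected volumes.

k = N/n = 3584/16 = 224
volume 1: 70
volume 2: 70 + 224 = 294
volume 3: 294 + 224 = 518
volume 4: 518 + 224 = 742
volume 5: 742 + 224 = 966
volume 6: 966 + 224 = 1190
volume 7: 1190 + 224 = 1414
volume 8: 1414 + 224 = 1638
volume 9: 1638 + 224 = 1862
volume 10: 1862 + 224 = 2086
volume 11: 2086 + 224 = 2310
volume 12: 2310 + 224 = 2534
volume 13: 2534 + 224 = 2758
volume 14: 2758 + 224 = 2982
volume 15: 2982 + 224 = 3206
volume 16: 3206 + 224 = 3430

70, 294, 518, 742, 966, 1190, 1414, 1638, 1862, 2086, 2310, 2534, 2758, 2982, 3206, 3430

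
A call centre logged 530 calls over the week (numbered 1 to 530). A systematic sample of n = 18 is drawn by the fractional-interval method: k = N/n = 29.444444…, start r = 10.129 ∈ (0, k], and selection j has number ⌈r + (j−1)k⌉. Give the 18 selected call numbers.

j=1: r + 0k = 10.129 → ⌈·⌉ = 11
j=2: r + 1k = 39.573444… → ⌈·⌉ = 40
j=3: r + 2k = 69.017888… → ⌈·⌉ = 70
j=4: r + 3k = 98.462333… → ⌈·⌉ = 99
j=5: r + 4k = 127.906777… → ⌈·⌉ = 128
j=6: r + 5k = 157.351222… → ⌈·⌉ = 158
j=7: r + 6k = 186.795666… → ⌈·⌉ = 187
j=8: r + 7k = 216.240111… → ⌈·⌉ = 217
j=9: r + 8k = 245.684555… → ⌈·⌉ = 246
j=10: r + 9k = 275.129 → ⌈·⌉ = 276
j=11: r + 10k = 304.573444… → ⌈·⌉ = 305
j=12: r + 11k = 334.017888… → ⌈·⌉ = 335
j=13: r + 12k = 363.462333… → ⌈·⌉ = 364
j=14: r + 13k = 392.906777… → ⌈·⌉ = 393
j=15: r + 14k = 422.351222… → ⌈·⌉ = 423
j=16: r + 15k = 451.795666… → ⌈·⌉ = 452
j=17: r + 16k = 481.240111… → ⌈·⌉ = 482
j=18: r + 17k = 510.684555… → ⌈·⌉ = 511

11, 40, 70, 99, 128, 158, 187, 217, 246, 276, 305, 335, 364, 393, 423, 452, 482, 511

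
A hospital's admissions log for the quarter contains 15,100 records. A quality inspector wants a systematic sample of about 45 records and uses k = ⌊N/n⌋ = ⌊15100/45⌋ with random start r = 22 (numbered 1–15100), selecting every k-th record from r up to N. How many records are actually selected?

k = ⌊15100/45⌋ = 335
Achieved size = ⌊(15100 − 22)/335⌋ + 1 = ⌊15078/335⌋ + 1 = 45 + 1 = 46
(last selection: 22 + 45×335 = 15097 ≤ 15100; next would be 15432 > 15100)

46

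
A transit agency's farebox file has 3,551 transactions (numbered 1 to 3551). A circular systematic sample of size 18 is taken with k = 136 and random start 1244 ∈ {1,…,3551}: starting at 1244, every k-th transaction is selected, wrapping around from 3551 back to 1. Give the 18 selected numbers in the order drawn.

1244, 1380, 1516, 1652, 1788, 1924, 2060, 2196, 2332, 2468, 2604, 2740, 2876, 3012, 3148, 3284, 3420, 5

Selection 1: 1244
Selection 2: 1244 + 136 = 1380
Selection 3: 1380 + 136 = 1516
Selection 4: 1516 + 136 = 1652
Selection 5: 1652 + 136 = 1788
Selection 6: 1788 + 136 = 1924
Selection 7: 1924 + 136 = 2060
Selection 8: 2060 + 136 = 2196
Selection 9: 2196 + 136 = 2332
Selection 10: 2332 + 136 = 2468
Selection 11: 2468 + 136 = 2604
Selection 12: 2604 + 136 = 2740
Selection 13: 2740 + 136 = 2876
Selection 14: 2876 + 136 = 3012
Selection 15: 3012 + 136 = 3148
Selection 16: 3148 + 136 = 3284
Selection 17: 3284 + 136 = 3420
Selection 18: 3420 + 136 = 3556 → 3556 − 3551 = 5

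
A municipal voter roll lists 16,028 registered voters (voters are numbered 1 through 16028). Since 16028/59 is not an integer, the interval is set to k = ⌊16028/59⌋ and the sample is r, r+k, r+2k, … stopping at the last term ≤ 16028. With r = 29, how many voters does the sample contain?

60

k = ⌊16028/59⌋ = 271
Achieved size = ⌊(16028 − 29)/271⌋ + 1 = ⌊15999/271⌋ + 1 = 59 + 1 = 60
(last selection: 29 + 59×271 = 16018 ≤ 16028; next would be 16289 > 16028)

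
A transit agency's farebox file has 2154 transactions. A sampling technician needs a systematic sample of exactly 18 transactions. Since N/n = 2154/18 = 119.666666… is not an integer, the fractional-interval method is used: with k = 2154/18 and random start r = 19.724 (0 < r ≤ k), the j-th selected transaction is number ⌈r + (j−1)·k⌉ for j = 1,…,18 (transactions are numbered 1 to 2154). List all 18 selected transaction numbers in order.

20, 140, 260, 379, 499, 619, 738, 858, 978, 1097, 1217, 1337, 1456, 1576, 1696, 1815, 1935, 2055

j=1: r + 0k = 19.724 → ⌈·⌉ = 20
j=2: r + 1k = 139.390666… → ⌈·⌉ = 140
j=3: r + 2k = 259.057333… → ⌈·⌉ = 260
j=4: r + 3k = 378.724 → ⌈·⌉ = 379
j=5: r + 4k = 498.390666… → ⌈·⌉ = 499
j=6: r + 5k = 618.057333… → ⌈·⌉ = 619
j=7: r + 6k = 737.724 → ⌈·⌉ = 738
j=8: r + 7k = 857.390666… → ⌈·⌉ = 858
j=9: r + 8k = 977.057333… → ⌈·⌉ = 978
j=10: r + 9k = 1096.724 → ⌈·⌉ = 1097
j=11: r + 10k = 1216.390666… → ⌈·⌉ = 1217
j=12: r + 11k = 1336.057333… → ⌈·⌉ = 1337
j=13: r + 12k = 1455.724 → ⌈·⌉ = 1456
j=14: r + 13k = 1575.390666… → ⌈·⌉ = 1576
j=15: r + 14k = 1695.057333… → ⌈·⌉ = 1696
j=16: r + 15k = 1814.724 → ⌈·⌉ = 1815
j=17: r + 16k = 1934.390666… → ⌈·⌉ = 1935
j=18: r + 17k = 2054.057333… → ⌈·⌉ = 2055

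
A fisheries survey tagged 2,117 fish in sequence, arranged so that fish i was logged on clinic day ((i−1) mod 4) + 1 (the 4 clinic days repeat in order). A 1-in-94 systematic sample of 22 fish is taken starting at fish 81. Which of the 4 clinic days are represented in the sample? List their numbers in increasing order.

Consecutive selections differ by k = 94, so their clinic day numbers differ by 94 mod 4 = 2.
gcd(94, 4) = 2, so the sample visits 4/2 = 2 distinct residues mod 4.
Start 81 is clinic day 1; the clinic days hit are 1, 3.

1, 3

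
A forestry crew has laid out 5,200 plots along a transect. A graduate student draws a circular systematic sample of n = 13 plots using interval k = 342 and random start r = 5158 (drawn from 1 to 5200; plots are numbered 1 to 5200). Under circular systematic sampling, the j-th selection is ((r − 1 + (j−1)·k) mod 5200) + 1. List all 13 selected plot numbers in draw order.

Selection 1: 5158
Selection 2: 5158 + 342 = 5500 → 5500 − 5200 = 300
Selection 3: 300 + 342 = 642
Selection 4: 642 + 342 = 984
Selection 5: 984 + 342 = 1326
Selection 6: 1326 + 342 = 1668
Selection 7: 1668 + 342 = 2010
Selection 8: 2010 + 342 = 2352
Selection 9: 2352 + 342 = 2694
Selection 10: 2694 + 342 = 3036
Selection 11: 3036 + 342 = 3378
Selection 12: 3378 + 342 = 3720
Selection 13: 3720 + 342 = 4062

5158, 300, 642, 984, 1326, 1668, 2010, 2352, 2694, 3036, 3378, 3720, 4062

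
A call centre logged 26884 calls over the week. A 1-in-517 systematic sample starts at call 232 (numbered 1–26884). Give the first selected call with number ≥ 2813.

2817

k = 517
Steps past start: ⌈(2813 − 232)/517⌉ = ⌈2581/517⌉ = 5
Selected call: 232 + 5×517 = 2817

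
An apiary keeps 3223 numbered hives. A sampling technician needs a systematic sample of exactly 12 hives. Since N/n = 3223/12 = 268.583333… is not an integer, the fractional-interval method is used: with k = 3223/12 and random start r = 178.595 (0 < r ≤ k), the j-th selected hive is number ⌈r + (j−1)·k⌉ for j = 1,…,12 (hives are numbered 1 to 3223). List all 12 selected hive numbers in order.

179, 448, 716, 985, 1253, 1522, 1791, 2059, 2328, 2596, 2865, 3134

j=1: r + 0k = 178.595 → ⌈·⌉ = 179
j=2: r + 1k = 447.178333… → ⌈·⌉ = 448
j=3: r + 2k = 715.761666… → ⌈·⌉ = 716
j=4: r + 3k = 984.345 → ⌈·⌉ = 985
j=5: r + 4k = 1252.928333… → ⌈·⌉ = 1253
j=6: r + 5k = 1521.511666… → ⌈·⌉ = 1522
j=7: r + 6k = 1790.095 → ⌈·⌉ = 1791
j=8: r + 7k = 2058.678333… → ⌈·⌉ = 2059
j=9: r + 8k = 2327.261666… → ⌈·⌉ = 2328
j=10: r + 9k = 2595.845 → ⌈·⌉ = 2596
j=11: r + 10k = 2864.428333… → ⌈·⌉ = 2865
j=12: r + 11k = 3133.011666… → ⌈·⌉ = 3134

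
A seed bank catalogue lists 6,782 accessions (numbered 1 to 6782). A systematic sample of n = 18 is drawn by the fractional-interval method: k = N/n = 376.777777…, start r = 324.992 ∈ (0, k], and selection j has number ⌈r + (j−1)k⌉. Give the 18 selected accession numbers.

325, 702, 1079, 1456, 1833, 2209, 2586, 2963, 3340, 3716, 4093, 4470, 4847, 5224, 5600, 5977, 6354, 6731

j=1: r + 0k = 324.992 → ⌈·⌉ = 325
j=2: r + 1k = 701.769777… → ⌈·⌉ = 702
j=3: r + 2k = 1078.547555… → ⌈·⌉ = 1079
j=4: r + 3k = 1455.325333… → ⌈·⌉ = 1456
j=5: r + 4k = 1832.103111… → ⌈·⌉ = 1833
j=6: r + 5k = 2208.880888… → ⌈·⌉ = 2209
j=7: r + 6k = 2585.658666… → ⌈·⌉ = 2586
j=8: r + 7k = 2962.436444… → ⌈·⌉ = 2963
j=9: r + 8k = 3339.214222… → ⌈·⌉ = 3340
j=10: r + 9k = 3715.992 → ⌈·⌉ = 3716
j=11: r + 10k = 4092.769777… → ⌈·⌉ = 4093
j=12: r + 11k = 4469.547555… → ⌈·⌉ = 4470
j=13: r + 12k = 4846.325333… → ⌈·⌉ = 4847
j=14: r + 13k = 5223.103111… → ⌈·⌉ = 5224
j=15: r + 14k = 5599.880888… → ⌈·⌉ = 5600
j=16: r + 15k = 5976.658666… → ⌈·⌉ = 5977
j=17: r + 16k = 6353.436444… → ⌈·⌉ = 6354
j=18: r + 17k = 6730.214222… → ⌈·⌉ = 6731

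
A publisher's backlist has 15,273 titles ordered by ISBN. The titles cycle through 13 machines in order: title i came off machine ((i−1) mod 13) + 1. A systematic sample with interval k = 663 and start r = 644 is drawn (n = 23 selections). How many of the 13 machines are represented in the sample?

Consecutive selections differ by k = 663, so their machine numbers differ by 663 mod 13 = 0.
gcd(663, 13) = 13, so the sample visits 13/13 = 1 distinct residues mod 13.
Start 644 is machine 7; the machines hit are 7.

1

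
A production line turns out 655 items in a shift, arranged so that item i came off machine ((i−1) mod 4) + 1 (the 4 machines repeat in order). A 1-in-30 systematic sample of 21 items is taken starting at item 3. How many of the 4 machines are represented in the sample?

Consecutive selections differ by k = 30, so their machine numbers differ by 30 mod 4 = 2.
gcd(30, 4) = 2, so the sample visits 4/2 = 2 distinct residues mod 4.
Start 3 is machine 3; the machines hit are 1, 3.

2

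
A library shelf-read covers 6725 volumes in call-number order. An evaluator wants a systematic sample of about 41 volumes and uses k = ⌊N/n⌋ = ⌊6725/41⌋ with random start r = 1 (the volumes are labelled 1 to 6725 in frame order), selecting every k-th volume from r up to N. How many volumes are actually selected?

k = ⌊6725/41⌋ = 164
Achieved size = ⌊(6725 − 1)/164⌋ + 1 = ⌊6724/164⌋ + 1 = 41 + 1 = 42
(last selection: 1 + 41×164 = 6725 ≤ 6725; next would be 6889 > 6725)

42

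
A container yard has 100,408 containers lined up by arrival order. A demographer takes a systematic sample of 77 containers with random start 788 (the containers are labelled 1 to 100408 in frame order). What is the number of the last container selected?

99892

k = 100408/77 = 1304
77th selection = r + (77−1)·k = 788 + 76×1304 = 788 + 99104 = 99892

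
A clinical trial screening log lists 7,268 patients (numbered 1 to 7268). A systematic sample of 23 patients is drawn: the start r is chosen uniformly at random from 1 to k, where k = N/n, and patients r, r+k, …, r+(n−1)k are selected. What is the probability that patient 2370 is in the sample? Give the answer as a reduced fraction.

k = 7268/23 = 316.
Patient 2370 is selected iff r ≡ 2370 (mod 316); exactly one such r in {1,…,316}.
Inclusion probability = 1/316.

1/316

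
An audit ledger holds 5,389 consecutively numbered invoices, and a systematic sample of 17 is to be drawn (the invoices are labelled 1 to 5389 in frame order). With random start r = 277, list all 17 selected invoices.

277, 594, 911, 1228, 1545, 1862, 2179, 2496, 2813, 3130, 3447, 3764, 4081, 4398, 4715, 5032, 5349

k = N/n = 5389/17 = 317
invoice 1: 277
invoice 2: 277 + 317 = 594
invoice 3: 594 + 317 = 911
invoice 4: 911 + 317 = 1228
invoice 5: 1228 + 317 = 1545
invoice 6: 1545 + 317 = 1862
invoice 7: 1862 + 317 = 2179
invoice 8: 2179 + 317 = 2496
invoice 9: 2496 + 317 = 2813
invoice 10: 2813 + 317 = 3130
invoice 11: 3130 + 317 = 3447
invoice 12: 3447 + 317 = 3764
invoice 13: 3764 + 317 = 4081
invoice 14: 4081 + 317 = 4398
invoice 15: 4398 + 317 = 4715
invoice 16: 4715 + 317 = 5032
invoice 17: 5032 + 317 = 5349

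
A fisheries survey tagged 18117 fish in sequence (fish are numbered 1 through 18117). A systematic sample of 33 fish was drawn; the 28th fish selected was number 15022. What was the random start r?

k = 18117/33 = 549
r = 15022 − (28−1)×549 = 15022 − 14823 = 199

199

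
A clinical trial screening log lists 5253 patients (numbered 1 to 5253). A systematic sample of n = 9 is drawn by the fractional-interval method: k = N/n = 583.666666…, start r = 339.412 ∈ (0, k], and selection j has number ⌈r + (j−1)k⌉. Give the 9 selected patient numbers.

j=1: r + 0k = 339.412 → ⌈·⌉ = 340
j=2: r + 1k = 923.078666… → ⌈·⌉ = 924
j=3: r + 2k = 1506.745333… → ⌈·⌉ = 1507
j=4: r + 3k = 2090.412 → ⌈·⌉ = 2091
j=5: r + 4k = 2674.078666… → ⌈·⌉ = 2675
j=6: r + 5k = 3257.745333… → ⌈·⌉ = 3258
j=7: r + 6k = 3841.412 → ⌈·⌉ = 3842
j=8: r + 7k = 4425.078666… → ⌈·⌉ = 4426
j=9: r + 8k = 5008.745333… → ⌈·⌉ = 5009

340, 924, 1507, 2091, 2675, 3258, 3842, 4426, 5009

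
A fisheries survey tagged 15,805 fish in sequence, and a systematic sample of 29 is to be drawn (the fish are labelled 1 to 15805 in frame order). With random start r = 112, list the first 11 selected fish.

k = N/n = 15805/29 = 545
fish 1: 112
fish 2: 112 + 545 = 657
fish 3: 657 + 545 = 1202
fish 4: 1202 + 545 = 1747
fish 5: 1747 + 545 = 2292
fish 6: 2292 + 545 = 2837
fish 7: 2837 + 545 = 3382
fish 8: 3382 + 545 = 3927
fish 9: 3927 + 545 = 4472
fish 10: 4472 + 545 = 5017
fish 11: 5017 + 545 = 5562

112, 657, 1202, 1747, 2292, 2837, 3382, 3927, 4472, 5017, 5562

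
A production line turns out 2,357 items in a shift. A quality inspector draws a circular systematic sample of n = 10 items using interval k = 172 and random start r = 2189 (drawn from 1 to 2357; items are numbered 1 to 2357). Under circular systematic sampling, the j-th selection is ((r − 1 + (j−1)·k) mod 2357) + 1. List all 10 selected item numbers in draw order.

Selection 1: 2189
Selection 2: 2189 + 172 = 2361 → 2361 − 2357 = 4
Selection 3: 4 + 172 = 176
Selection 4: 176 + 172 = 348
Selection 5: 348 + 172 = 520
Selection 6: 520 + 172 = 692
Selection 7: 692 + 172 = 864
Selection 8: 864 + 172 = 1036
Selection 9: 1036 + 172 = 1208
Selection 10: 1208 + 172 = 1380

2189, 4, 176, 348, 520, 692, 864, 1036, 1208, 1380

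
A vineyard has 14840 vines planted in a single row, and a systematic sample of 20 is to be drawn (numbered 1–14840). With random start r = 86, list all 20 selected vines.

k = N/n = 14840/20 = 742
vine 1: 86
vine 2: 86 + 742 = 828
vine 3: 828 + 742 = 1570
vine 4: 1570 + 742 = 2312
vine 5: 2312 + 742 = 3054
vine 6: 3054 + 742 = 3796
vine 7: 3796 + 742 = 4538
vine 8: 4538 + 742 = 5280
vine 9: 5280 + 742 = 6022
vine 10: 6022 + 742 = 6764
vine 11: 6764 + 742 = 7506
vine 12: 7506 + 742 = 8248
vine 13: 8248 + 742 = 8990
vine 14: 8990 + 742 = 9732
vine 15: 9732 + 742 = 10474
vine 16: 10474 + 742 = 11216
vine 17: 11216 + 742 = 11958
vine 18: 11958 + 742 = 12700
vine 19: 12700 + 742 = 13442
vine 20: 13442 + 742 = 14184

86, 828, 1570, 2312, 3054, 3796, 4538, 5280, 6022, 6764, 7506, 8248, 8990, 9732, 10474, 11216, 11958, 12700, 13442, 14184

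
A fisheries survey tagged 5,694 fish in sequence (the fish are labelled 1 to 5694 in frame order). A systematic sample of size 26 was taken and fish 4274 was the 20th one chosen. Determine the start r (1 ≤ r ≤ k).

113

k = 5694/26 = 219
r = 4274 − (20−1)×219 = 4274 − 4161 = 113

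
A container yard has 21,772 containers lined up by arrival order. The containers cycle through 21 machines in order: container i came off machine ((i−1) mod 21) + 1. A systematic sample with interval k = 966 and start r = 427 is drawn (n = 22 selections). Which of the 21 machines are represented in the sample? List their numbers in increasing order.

Consecutive selections differ by k = 966, so their machine numbers differ by 966 mod 21 = 0.
gcd(966, 21) = 21, so the sample visits 21/21 = 1 distinct residues mod 21.
Start 427 is machine 7; the machines hit are 7.

7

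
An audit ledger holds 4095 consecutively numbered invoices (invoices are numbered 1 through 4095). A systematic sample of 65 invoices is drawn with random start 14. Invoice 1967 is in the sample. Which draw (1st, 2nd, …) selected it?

k = 4095/65 = 63
position = (1967 − 14)/63 + 1 = 1953/63 + 1 = 31 + 1 = 32

32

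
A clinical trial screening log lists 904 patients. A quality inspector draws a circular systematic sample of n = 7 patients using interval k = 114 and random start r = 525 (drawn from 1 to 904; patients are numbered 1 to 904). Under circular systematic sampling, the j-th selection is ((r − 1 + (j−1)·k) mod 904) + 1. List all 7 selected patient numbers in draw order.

Selection 1: 525
Selection 2: 525 + 114 = 639
Selection 3: 639 + 114 = 753
Selection 4: 753 + 114 = 867
Selection 5: 867 + 114 = 981 → 981 − 904 = 77
Selection 6: 77 + 114 = 191
Selection 7: 191 + 114 = 305

525, 639, 753, 867, 77, 191, 305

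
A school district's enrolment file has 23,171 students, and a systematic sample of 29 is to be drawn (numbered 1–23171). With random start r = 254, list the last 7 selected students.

k = N/n = 23171/29 = 799
23rd selection = 254 + 22×799 = 17832
24th: 17832 + 799 = 18631
25th: 18631 + 799 = 19430
26th: 19430 + 799 = 20229
27th: 20229 + 799 = 21028
28th: 21028 + 799 = 21827
29th: 21827 + 799 = 22626

17832, 18631, 19430, 20229, 21028, 21827, 22626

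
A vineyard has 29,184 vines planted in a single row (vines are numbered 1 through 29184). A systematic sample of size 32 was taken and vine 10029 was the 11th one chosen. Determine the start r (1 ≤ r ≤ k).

909

k = 29184/32 = 912
r = 10029 − (11−1)×912 = 10029 − 9120 = 909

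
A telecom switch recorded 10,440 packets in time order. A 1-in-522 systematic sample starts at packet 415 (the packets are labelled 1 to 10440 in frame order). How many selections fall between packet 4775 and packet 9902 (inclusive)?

k = 522
First selection ≥ 4775: 415 + ⌈(4775−415)/522⌉·522 = 415 + 9×522 = 5113
Last selection ≤ 9902: 415 + ⌊(9902−415)/522⌋·522 = 415 + 18×522 = 9811
Count = 18 − 9 + 1 = 10

10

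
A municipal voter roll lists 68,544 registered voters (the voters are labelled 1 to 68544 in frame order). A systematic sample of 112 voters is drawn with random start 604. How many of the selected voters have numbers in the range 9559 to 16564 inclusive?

12

k = 68544/112 = 612
First selection ≥ 9559: 604 + ⌈(9559−604)/612⌉·612 = 604 + 15×612 = 9784
Last selection ≤ 16564: 604 + ⌊(16564−604)/612⌋·612 = 604 + 26×612 = 16516
Count = 26 − 15 + 1 = 12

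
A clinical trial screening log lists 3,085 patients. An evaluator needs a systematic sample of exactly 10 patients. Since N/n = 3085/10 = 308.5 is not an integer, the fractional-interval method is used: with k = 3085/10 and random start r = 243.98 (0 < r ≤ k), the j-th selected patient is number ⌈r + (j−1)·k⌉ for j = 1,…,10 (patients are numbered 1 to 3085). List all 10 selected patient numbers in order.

244, 553, 861, 1170, 1478, 1787, 2095, 2404, 2712, 3021

j=1: r + 0k = 243.98 → ⌈·⌉ = 244
j=2: r + 1k = 552.48 → ⌈·⌉ = 553
j=3: r + 2k = 860.98 → ⌈·⌉ = 861
j=4: r + 3k = 1169.48 → ⌈·⌉ = 1170
j=5: r + 4k = 1477.98 → ⌈·⌉ = 1478
j=6: r + 5k = 1786.48 → ⌈·⌉ = 1787
j=7: r + 6k = 2094.98 → ⌈·⌉ = 2095
j=8: r + 7k = 2403.48 → ⌈·⌉ = 2404
j=9: r + 8k = 2711.98 → ⌈·⌉ = 2712
j=10: r + 9k = 3020.48 → ⌈·⌉ = 3021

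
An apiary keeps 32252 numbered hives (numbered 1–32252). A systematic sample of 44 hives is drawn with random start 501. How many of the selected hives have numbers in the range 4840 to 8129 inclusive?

5

k = 32252/44 = 733
First selection ≥ 4840: 501 + ⌈(4840−501)/733⌉·733 = 501 + 6×733 = 4899
Last selection ≤ 8129: 501 + ⌊(8129−501)/733⌋·733 = 501 + 10×733 = 7831
Count = 10 − 6 + 1 = 5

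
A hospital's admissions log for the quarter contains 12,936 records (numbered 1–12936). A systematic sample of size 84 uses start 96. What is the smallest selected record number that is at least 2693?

2714

k = 12936/84 = 154
Steps past start: ⌈(2693 − 96)/154⌉ = ⌈2597/154⌉ = 17
Selected record: 96 + 17×154 = 2714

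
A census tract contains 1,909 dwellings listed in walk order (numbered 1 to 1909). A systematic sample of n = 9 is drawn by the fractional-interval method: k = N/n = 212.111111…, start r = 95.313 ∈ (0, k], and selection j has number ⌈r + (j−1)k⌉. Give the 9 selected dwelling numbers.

j=1: r + 0k = 95.313 → ⌈·⌉ = 96
j=2: r + 1k = 307.424111… → ⌈·⌉ = 308
j=3: r + 2k = 519.535222… → ⌈·⌉ = 520
j=4: r + 3k = 731.646333… → ⌈·⌉ = 732
j=5: r + 4k = 943.757444… → ⌈·⌉ = 944
j=6: r + 5k = 1155.868555… → ⌈·⌉ = 1156
j=7: r + 6k = 1367.979666… → ⌈·⌉ = 1368
j=8: r + 7k = 1580.090777… → ⌈·⌉ = 1581
j=9: r + 8k = 1792.201888… → ⌈·⌉ = 1793

96, 308, 520, 732, 944, 1156, 1368, 1581, 1793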